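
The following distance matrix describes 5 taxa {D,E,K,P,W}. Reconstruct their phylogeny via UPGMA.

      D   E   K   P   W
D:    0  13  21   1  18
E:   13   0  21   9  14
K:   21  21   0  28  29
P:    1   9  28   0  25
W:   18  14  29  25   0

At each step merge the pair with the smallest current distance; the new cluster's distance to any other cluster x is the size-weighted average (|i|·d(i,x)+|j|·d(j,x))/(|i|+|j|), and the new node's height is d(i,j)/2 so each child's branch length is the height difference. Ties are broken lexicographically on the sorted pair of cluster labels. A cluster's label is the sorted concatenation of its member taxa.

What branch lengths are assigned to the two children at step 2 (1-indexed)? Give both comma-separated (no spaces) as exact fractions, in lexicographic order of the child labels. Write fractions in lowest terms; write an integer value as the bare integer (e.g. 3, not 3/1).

5,11/2

iteration 1: select D,P (d=1); attach at lengths (1/2, 1/2); label the merged cluster DP
  updated: d(DP,E)=11, d(DP,K)=49/2, d(DP,W)=43/2
iteration 2: select DP,E (d=11); attach at lengths (5, 11/2); label the merged cluster DEP
  updated: d(DEP,K)=70/3, d(DEP,W)=19
iteration 3: select DEP,W (d=19); attach at lengths (4, 19/2); label the merged cluster DEPW
  updated: d(DEPW,K)=99/4
iteration 4: select DEPW,K (d=99/4); attach at lengths (23/8, 99/8); label the merged cluster DEKPW
final tree: ((((D:1/2,P:1/2):5,E:11/2):4,W:19/2):23/8,K:99/8)
total length: 161/4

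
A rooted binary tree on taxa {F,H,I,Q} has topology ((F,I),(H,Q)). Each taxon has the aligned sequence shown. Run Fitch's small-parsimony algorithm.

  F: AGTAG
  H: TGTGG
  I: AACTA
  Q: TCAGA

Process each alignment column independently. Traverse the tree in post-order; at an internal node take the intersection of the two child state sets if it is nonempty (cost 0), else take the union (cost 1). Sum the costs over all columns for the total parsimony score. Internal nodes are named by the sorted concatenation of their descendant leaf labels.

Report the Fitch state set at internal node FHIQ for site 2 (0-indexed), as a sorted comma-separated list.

[col 0] FI: children F:{A}, I:{A} ∩→ {A}; cost 0
[col 0] HQ: children H:{T}, Q:{T} ∩→ {T}; cost 0
[col 0] FHIQ: children FI:{A}, HQ:{T} ∪→ {A,T}; cost 1
[col 1] FI: children F:{G}, I:{A} ∪→ {A,G}; cost 1
[col 1] HQ: children H:{G}, Q:{C} ∪→ {C,G}; cost 1
[col 1] FHIQ: children FI:{A,G}, HQ:{C,G} ∩→ {G}; cost 0
[col 2] FI: children F:{T}, I:{C} ∪→ {C,T}; cost 1
[col 2] HQ: children H:{T}, Q:{A} ∪→ {A,T}; cost 1
[col 2] FHIQ: children FI:{C,T}, HQ:{A,T} ∩→ {T}; cost 0
[col 3] FI: children F:{A}, I:{T} ∪→ {A,T}; cost 1
[col 3] HQ: children H:{G}, Q:{G} ∩→ {G}; cost 0
[col 3] FHIQ: children FI:{A,T}, HQ:{G} ∪→ {A,G,T}; cost 1
[col 4] FI: children F:{G}, I:{A} ∪→ {A,G}; cost 1
[col 4] HQ: children H:{G}, Q:{A} ∪→ {A,G}; cost 1
[col 4] FHIQ: children FI:{A,G}, HQ:{A,G} ∩→ {A,G}; cost 0
per-site changes: [1, 2, 2, 2, 2]; total = 9

T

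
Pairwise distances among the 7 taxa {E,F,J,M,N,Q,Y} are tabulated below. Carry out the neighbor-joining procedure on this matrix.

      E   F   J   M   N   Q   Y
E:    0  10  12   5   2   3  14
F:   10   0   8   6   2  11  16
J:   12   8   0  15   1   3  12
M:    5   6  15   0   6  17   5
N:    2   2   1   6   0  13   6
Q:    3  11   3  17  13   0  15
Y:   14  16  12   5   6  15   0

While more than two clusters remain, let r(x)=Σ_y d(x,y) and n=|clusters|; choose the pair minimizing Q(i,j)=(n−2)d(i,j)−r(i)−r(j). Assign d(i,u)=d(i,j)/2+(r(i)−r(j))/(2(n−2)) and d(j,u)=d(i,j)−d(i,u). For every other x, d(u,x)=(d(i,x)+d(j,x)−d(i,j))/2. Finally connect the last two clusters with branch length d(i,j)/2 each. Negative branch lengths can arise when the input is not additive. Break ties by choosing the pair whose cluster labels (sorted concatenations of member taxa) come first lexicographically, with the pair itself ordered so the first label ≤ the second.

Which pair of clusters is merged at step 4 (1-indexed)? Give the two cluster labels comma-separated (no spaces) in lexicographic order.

EJQ,MY

1. join J+Q (d=3, Q=-98) ⇒ JQ; edges |J|=2/5, |Q|=13/5
  updated: d(E,JQ)=6, d(F,JQ)=8, d(JQ,M)=29/2, d(JQ,N)=11/2, d(JQ,Y)=12
2. join M+Y (d=5, Q=-139/2) ⇒ MY; edges |M|=7/16, |Y|=73/16
  updated: d(E,MY)=7, d(F,MY)=17/2, d(JQ,MY)=43/4, d(MY,N)=7/2
3. join E+JQ (d=6, Q=-149/4) ⇒ EJQ; edges |E|=17/8, |JQ|=31/8
  updated: d(EJQ,F)=6, d(EJQ,MY)=47/8, d(EJQ,N)=3/4
4. join EJQ+MY (d=47/8, Q=-75/4) ⇒ EJMQY; edges |EJQ|=13/8, |MY|=17/4
  updated: d(EJMQY,F)=69/16, d(EJMQY,N)=-13/16
5. join EJMQY+F (d=69/16, Q=-11/2) ⇒ EFJMQY; edges |EJMQY|=3/4, |F|=57/16
  updated: d(EFJMQY,N)=-25/16
6. join EFJMQY+N (d=-25/16) ⇒ EFJMNQY; edges |EFJMQY|=-25/32, |N|=-25/32
final tree: ((((E:17/8,(J:2/5,Q:13/5):31/8):13/8,(M:7/16,Y:73/16):17/4):3/4,F:57/16):-25/32,N:-25/32)
total length: 181/8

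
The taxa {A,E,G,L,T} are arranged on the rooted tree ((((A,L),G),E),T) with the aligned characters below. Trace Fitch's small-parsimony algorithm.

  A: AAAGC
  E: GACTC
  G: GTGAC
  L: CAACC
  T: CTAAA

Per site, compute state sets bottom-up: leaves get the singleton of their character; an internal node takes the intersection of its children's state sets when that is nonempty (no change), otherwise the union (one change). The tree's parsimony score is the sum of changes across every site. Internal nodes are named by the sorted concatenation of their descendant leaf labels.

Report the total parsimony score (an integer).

[col 0] AL: children A:{A}, L:{C} ∪→ {A,C}; cost 1
[col 0] AGL: children AL:{A,C}, G:{G} ∪→ {A,C,G}; cost 1
[col 0] AEGL: children AGL:{A,C,G}, E:{G} ∩→ {G}; cost 0
[col 0] AEGLT: children AEGL:{G}, T:{C} ∪→ {C,G}; cost 1
[col 1] AL: children A:{A}, L:{A} ∩→ {A}; cost 0
[col 1] AGL: children AL:{A}, G:{T} ∪→ {A,T}; cost 1
[col 1] AEGL: children AGL:{A,T}, E:{A} ∩→ {A}; cost 0
[col 1] AEGLT: children AEGL:{A}, T:{T} ∪→ {A,T}; cost 1
[col 2] AL: children A:{A}, L:{A} ∩→ {A}; cost 0
[col 2] AGL: children AL:{A}, G:{G} ∪→ {A,G}; cost 1
[col 2] AEGL: children AGL:{A,G}, E:{C} ∪→ {A,C,G}; cost 1
[col 2] AEGLT: children AEGL:{A,C,G}, T:{A} ∩→ {A}; cost 0
[col 3] AL: children A:{G}, L:{C} ∪→ {C,G}; cost 1
[col 3] AGL: children AL:{C,G}, G:{A} ∪→ {A,C,G}; cost 1
[col 3] AEGL: children AGL:{A,C,G}, E:{T} ∪→ {A,C,G,T}; cost 1
[col 3] AEGLT: children AEGL:{A,C,G,T}, T:{A} ∩→ {A}; cost 0
[col 4] AL: children A:{C}, L:{C} ∩→ {C}; cost 0
[col 4] AGL: children AL:{C}, G:{C} ∩→ {C}; cost 0
[col 4] AEGL: children AGL:{C}, E:{C} ∩→ {C}; cost 0
[col 4] AEGLT: children AEGL:{C}, T:{A} ∪→ {A,C}; cost 1
per-site changes: [3, 2, 2, 3, 1]; total = 11

11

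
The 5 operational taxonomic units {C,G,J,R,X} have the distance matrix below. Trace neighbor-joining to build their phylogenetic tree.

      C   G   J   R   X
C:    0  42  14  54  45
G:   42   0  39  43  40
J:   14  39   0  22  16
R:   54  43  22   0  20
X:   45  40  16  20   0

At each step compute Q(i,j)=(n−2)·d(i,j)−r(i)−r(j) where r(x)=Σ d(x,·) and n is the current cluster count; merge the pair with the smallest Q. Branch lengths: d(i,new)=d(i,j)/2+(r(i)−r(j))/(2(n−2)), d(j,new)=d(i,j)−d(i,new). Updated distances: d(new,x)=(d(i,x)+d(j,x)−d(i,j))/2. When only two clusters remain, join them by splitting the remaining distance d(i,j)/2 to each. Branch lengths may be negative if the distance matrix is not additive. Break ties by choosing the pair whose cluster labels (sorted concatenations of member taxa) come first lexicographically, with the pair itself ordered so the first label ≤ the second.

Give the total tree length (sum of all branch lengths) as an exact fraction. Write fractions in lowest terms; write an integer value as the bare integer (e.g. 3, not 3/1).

step 1: merge (C,J) at d=14, Q=-204; branch lengths C→53/3, J→-11/3; new cluster CJ
  updated: d(CJ,G)=67/2, d(CJ,R)=31, d(CJ,X)=47/2
step 2: merge (CJ,G) at d=67/2, Q=-275/2; branch lengths CJ→77/8, G→191/8; new cluster CGJ
  updated: d(CGJ,R)=81/4, d(CGJ,X)=15
step 3: merge (CGJ,R) at d=81/4, Q=-221/4; branch lengths CGJ→61/8, R→101/8; new cluster CGJR
  updated: d(CGJR,X)=59/8
step 4: merge (CGJR,X) at d=59/8; branch lengths CGJR→59/16, X→59/16; new cluster CGJRX
final tree: ((((C:53/3,J:-11/3):77/8,G:191/8):61/8,R:101/8):59/16,X:59/16)
total length: 601/8

601/8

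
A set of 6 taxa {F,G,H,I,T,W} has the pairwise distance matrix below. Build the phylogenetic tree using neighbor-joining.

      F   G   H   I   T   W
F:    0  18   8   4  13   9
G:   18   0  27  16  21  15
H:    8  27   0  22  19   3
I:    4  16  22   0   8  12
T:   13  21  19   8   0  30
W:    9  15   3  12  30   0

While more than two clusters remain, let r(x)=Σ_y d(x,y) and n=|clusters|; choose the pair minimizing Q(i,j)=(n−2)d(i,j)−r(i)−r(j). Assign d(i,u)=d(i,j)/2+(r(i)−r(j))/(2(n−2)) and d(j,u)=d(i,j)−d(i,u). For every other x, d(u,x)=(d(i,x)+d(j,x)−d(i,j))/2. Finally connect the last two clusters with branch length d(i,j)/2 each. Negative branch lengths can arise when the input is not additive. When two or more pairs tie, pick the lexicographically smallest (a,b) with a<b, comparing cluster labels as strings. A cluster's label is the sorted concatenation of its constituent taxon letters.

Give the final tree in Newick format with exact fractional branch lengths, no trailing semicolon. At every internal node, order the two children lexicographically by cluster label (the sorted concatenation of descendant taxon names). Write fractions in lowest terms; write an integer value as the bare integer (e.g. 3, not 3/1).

1. join H+W (d=3, Q=-136) ⇒ HW; edges |H|=11/4, |W|=1/4
  updated: d(F,HW)=7, d(G,HW)=39/2, d(HW,I)=31/2, d(HW,T)=23
2. join F+HW (d=7, Q=-86) ⇒ FHW; edges |F|=-1/3, |HW|=22/3
  updated: d(FHW,G)=61/4, d(FHW,I)=25/4, d(FHW,T)=29/2
3. join FHW+G (d=61/4, Q=-231/4) ⇒ FGHW; edges |FHW|=57/16, |G|=187/16
  updated: d(FGHW,I)=7/2, d(FGHW,T)=81/8
4. join FGHW+I (d=7/2, Q=-173/8) ⇒ FGHIW; edges |FGHW|=45/16, |I|=11/16
  updated: d(FGHIW,T)=117/16
5. join FGHIW+T (d=117/16) ⇒ FGHITW; edges |FGHIW|=117/32, |T|=117/32
final tree: ((((F:-1/3,(H:11/4,W:1/4):22/3):57/16,G:187/16):45/16,I:11/16):117/32,T:117/32)
total length: 577/16

((((F:-1/3,(H:11/4,W:1/4):22/3):57/16,G:187/16):45/16,I:11/16):117/32,T:117/32)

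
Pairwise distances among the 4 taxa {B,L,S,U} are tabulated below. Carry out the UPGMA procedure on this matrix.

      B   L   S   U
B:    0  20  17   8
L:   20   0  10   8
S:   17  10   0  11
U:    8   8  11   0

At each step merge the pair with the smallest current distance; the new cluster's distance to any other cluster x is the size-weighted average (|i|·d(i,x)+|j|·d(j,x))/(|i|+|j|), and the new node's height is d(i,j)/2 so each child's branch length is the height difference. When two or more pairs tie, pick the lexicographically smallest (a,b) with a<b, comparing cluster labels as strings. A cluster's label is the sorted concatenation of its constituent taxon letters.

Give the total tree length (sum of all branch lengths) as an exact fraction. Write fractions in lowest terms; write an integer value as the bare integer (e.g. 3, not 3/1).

iteration 1: select B,U (d=8); attach at lengths (4, 4); label the merged cluster BU
  updated: d(BU,L)=14, d(BU,S)=14
iteration 2: select L,S (d=10); attach at lengths (5, 5); label the merged cluster LS
  updated: d(BU,LS)=14
iteration 3: select BU,LS (d=14); attach at lengths (3, 2); label the merged cluster BLSU
final tree: ((B:4,U:4):3,(L:5,S:5):2)
total length: 23

23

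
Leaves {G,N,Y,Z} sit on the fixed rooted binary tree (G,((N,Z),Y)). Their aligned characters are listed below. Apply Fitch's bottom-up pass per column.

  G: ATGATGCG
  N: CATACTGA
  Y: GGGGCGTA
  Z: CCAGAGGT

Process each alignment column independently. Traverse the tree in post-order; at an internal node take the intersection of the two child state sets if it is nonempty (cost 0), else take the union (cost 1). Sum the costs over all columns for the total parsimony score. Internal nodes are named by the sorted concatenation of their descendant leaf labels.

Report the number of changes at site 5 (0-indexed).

1

site 0, node NZ: N={C} ∩ Z={C} → {C} (+0)
site 0, node NYZ: NZ={C} ∪ Y={G} → {C,G} (+1)
site 0, node GNYZ: G={A} ∪ NYZ={C,G} → {A,C,G} (+1)
site 1, node NZ: N={A} ∪ Z={C} → {A,C} (+1)
site 1, node NYZ: NZ={A,C} ∪ Y={G} → {A,C,G} (+1)
site 1, node GNYZ: G={T} ∪ NYZ={A,C,G} → {A,C,G,T} (+1)
site 2, node NZ: N={T} ∪ Z={A} → {A,T} (+1)
site 2, node NYZ: NZ={A,T} ∪ Y={G} → {A,G,T} (+1)
site 2, node GNYZ: G={G} ∩ NYZ={A,G,T} → {G} (+0)
site 3, node NZ: N={A} ∪ Z={G} → {A,G} (+1)
site 3, node NYZ: NZ={A,G} ∩ Y={G} → {G} (+0)
site 3, node GNYZ: G={A} ∪ NYZ={G} → {A,G} (+1)
site 4, node NZ: N={C} ∪ Z={A} → {A,C} (+1)
site 4, node NYZ: NZ={A,C} ∩ Y={C} → {C} (+0)
site 4, node GNYZ: G={T} ∪ NYZ={C} → {C,T} (+1)
site 5, node NZ: N={T} ∪ Z={G} → {G,T} (+1)
site 5, node NYZ: NZ={G,T} ∩ Y={G} → {G} (+0)
site 5, node GNYZ: G={G} ∩ NYZ={G} → {G} (+0)
site 6, node NZ: N={G} ∩ Z={G} → {G} (+0)
site 6, node NYZ: NZ={G} ∪ Y={T} → {G,T} (+1)
site 6, node GNYZ: G={C} ∪ NYZ={G,T} → {C,G,T} (+1)
site 7, node NZ: N={A} ∪ Z={T} → {A,T} (+1)
site 7, node NYZ: NZ={A,T} ∩ Y={A} → {A} (+0)
site 7, node GNYZ: G={G} ∪ NYZ={A} → {A,G} (+1)
per-site changes: [2, 3, 2, 2, 2, 1, 2, 2]; total = 16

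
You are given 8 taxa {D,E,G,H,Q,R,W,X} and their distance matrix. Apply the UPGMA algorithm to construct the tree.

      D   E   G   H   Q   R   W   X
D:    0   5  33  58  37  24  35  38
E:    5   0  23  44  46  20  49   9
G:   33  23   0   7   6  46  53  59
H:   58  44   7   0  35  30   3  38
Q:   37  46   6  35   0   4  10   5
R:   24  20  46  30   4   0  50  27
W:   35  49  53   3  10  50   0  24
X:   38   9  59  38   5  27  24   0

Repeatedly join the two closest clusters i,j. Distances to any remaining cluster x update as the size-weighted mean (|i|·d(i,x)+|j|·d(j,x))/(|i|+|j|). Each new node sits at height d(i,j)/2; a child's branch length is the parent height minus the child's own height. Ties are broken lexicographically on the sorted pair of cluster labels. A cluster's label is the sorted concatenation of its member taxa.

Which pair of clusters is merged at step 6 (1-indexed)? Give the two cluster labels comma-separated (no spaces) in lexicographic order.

1. join H+W (d=3) ⇒ HW; edges |H|=3/2, |W|=3/2
  updated: d(D,HW)=93/2, d(E,HW)=93/2, d(G,HW)=30, d(HW,Q)=45/2, d(HW,R)=40, d(HW,X)=31
2. join Q+R (d=4) ⇒ QR; edges |Q|=2, |R|=2
  updated: d(D,QR)=61/2, d(E,QR)=33, d(G,QR)=26, d(HW,QR)=125/4, d(QR,X)=16
3. join D+E (d=5) ⇒ DE; edges |D|=5/2, |E|=5/2
  updated: d(DE,G)=28, d(DE,HW)=93/2, d(DE,QR)=127/4, d(DE,X)=47/2
4. join QR+X (d=16) ⇒ QRX; edges |QR|=6, |X|=8
  updated: d(DE,QRX)=29, d(G,QRX)=37, d(HW,QRX)=187/6
5. join DE+G (d=28) ⇒ DEG; edges |DE|=23/2, |G|=14
  updated: d(DEG,HW)=41, d(DEG,QRX)=95/3
6. join HW+QRX (d=187/6) ⇒ HQRWX; edges |HW|=169/12, |QRX|=91/12
  updated: d(DEG,HQRWX)=177/5
7. join DEG+HQRWX (d=177/5) ⇒ DEGHQRWX; edges |DEG|=37/10, |HQRWX|=127/60
final tree: (((D:5/2,E:5/2):23/2,G:14):37/10,((H:3/2,W:3/2):169/12,((Q:2,R:2):6,X:8):91/12):127/60)
total length: 4739/60

HW,QRX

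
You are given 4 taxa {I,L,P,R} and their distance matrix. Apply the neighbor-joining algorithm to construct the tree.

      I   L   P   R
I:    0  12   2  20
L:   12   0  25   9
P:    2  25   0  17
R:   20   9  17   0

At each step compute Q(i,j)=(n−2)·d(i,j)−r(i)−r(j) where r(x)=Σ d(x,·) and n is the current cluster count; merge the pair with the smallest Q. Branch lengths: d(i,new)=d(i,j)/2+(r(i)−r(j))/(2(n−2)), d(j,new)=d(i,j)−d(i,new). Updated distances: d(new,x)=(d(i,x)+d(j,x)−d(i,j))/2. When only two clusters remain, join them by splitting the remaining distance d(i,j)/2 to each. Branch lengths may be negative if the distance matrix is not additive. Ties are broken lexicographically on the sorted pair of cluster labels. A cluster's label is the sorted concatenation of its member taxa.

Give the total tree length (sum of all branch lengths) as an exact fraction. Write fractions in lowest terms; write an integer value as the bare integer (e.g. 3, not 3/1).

24

1. join I+P (d=2, Q=-74) ⇒ IP; edges |I|=-3/2, |P|=7/2
  updated: d(IP,L)=35/2, d(IP,R)=35/2
2. join IP+L (d=35/2, Q=-44) ⇒ ILP; edges |IP|=13, |L|=9/2
  updated: d(ILP,R)=9/2
3. join ILP+R (d=9/2) ⇒ ILPR; edges |ILP|=9/4, |R|=9/4
final tree: (((I:-3/2,P:7/2):13,L:9/2):9/4,R:9/4)
total length: 24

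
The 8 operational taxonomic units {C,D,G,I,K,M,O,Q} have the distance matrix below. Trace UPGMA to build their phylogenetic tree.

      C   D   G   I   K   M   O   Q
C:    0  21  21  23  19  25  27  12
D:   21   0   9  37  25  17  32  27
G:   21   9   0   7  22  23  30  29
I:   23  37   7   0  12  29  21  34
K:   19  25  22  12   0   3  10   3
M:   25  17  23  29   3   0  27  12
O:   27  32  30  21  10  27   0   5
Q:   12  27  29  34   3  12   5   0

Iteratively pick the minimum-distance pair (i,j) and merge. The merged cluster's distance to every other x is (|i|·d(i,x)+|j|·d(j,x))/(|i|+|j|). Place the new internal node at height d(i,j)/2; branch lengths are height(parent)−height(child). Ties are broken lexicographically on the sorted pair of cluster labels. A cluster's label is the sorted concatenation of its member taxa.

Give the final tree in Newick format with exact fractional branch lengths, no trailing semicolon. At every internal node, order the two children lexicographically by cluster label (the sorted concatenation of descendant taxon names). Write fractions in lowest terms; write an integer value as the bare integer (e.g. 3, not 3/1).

((C:83/8,((K:3/2,M:3/2):5,(O:5/2,Q:5/2):4):31/8):73/40,(D:23/2,(G:7/2,I:7/2):8):7/10)

1. join K+M (d=3) ⇒ KM; edges |K|=3/2, |M|=3/2
  updated: d(C,KM)=22, d(D,KM)=21, d(G,KM)=45/2, d(I,KM)=41/2, d(KM,O)=37/2, d(KM,Q)=15/2
2. join O+Q (d=5) ⇒ OQ; edges |O|=5/2, |Q|=5/2
  updated: d(C,OQ)=39/2, d(D,OQ)=59/2, d(G,OQ)=59/2, d(I,OQ)=55/2, d(KM,OQ)=13
3. join G+I (d=7) ⇒ GI; edges |G|=7/2, |I|=7/2
  updated: d(C,GI)=22, d(D,GI)=23, d(GI,KM)=43/2, d(GI,OQ)=57/2
4. join KM+OQ (d=13) ⇒ KMOQ; edges |KM|=5, |OQ|=4
  updated: d(C,KMOQ)=83/4, d(D,KMOQ)=101/4, d(GI,KMOQ)=25
5. join C+KMOQ (d=83/4) ⇒ CKMOQ; edges |C|=83/8, |KMOQ|=31/8
  updated: d(CKMOQ,D)=122/5, d(CKMOQ,GI)=122/5
6. join D+GI (d=23) ⇒ DGI; edges |D|=23/2, |GI|=8
  updated: d(CKMOQ,DGI)=122/5
7. join CKMOQ+DGI (d=122/5) ⇒ CDGIKMOQ; edges |CKMOQ|=73/40, |DGI|=7/10
final tree: ((C:83/8,((K:3/2,M:3/2):5,(O:5/2,Q:5/2):4):31/8):73/40,(D:23/2,(G:7/2,I:7/2):8):7/10)
total length: 2411/40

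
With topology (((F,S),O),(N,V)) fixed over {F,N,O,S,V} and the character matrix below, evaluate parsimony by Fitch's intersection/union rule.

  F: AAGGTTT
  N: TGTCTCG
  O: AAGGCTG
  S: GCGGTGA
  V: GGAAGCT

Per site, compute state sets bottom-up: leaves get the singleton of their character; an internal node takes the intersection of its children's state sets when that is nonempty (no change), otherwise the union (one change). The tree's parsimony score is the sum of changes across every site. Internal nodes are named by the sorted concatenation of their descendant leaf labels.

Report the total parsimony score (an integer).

16

site 0, node FS: F={A} ∪ S={G} → {A,G} (+1)
site 0, node FOS: FS={A,G} ∩ O={A} → {A} (+0)
site 0, node NV: N={T} ∪ V={G} → {G,T} (+1)
site 0, node FNOSV: FOS={A} ∪ NV={G,T} → {A,G,T} (+1)
site 1, node FS: F={A} ∪ S={C} → {A,C} (+1)
site 1, node FOS: FS={A,C} ∩ O={A} → {A} (+0)
site 1, node NV: N={G} ∩ V={G} → {G} (+0)
site 1, node FNOSV: FOS={A} ∪ NV={G} → {A,G} (+1)
site 2, node FS: F={G} ∩ S={G} → {G} (+0)
site 2, node FOS: FS={G} ∩ O={G} → {G} (+0)
site 2, node NV: N={T} ∪ V={A} → {A,T} (+1)
site 2, node FNOSV: FOS={G} ∪ NV={A,T} → {A,G,T} (+1)
site 3, node FS: F={G} ∩ S={G} → {G} (+0)
site 3, node FOS: FS={G} ∩ O={G} → {G} (+0)
site 3, node NV: N={C} ∪ V={A} → {A,C} (+1)
site 3, node FNOSV: FOS={G} ∪ NV={A,C} → {A,C,G} (+1)
site 4, node FS: F={T} ∩ S={T} → {T} (+0)
site 4, node FOS: FS={T} ∪ O={C} → {C,T} (+1)
site 4, node NV: N={T} ∪ V={G} → {G,T} (+1)
site 4, node FNOSV: FOS={C,T} ∩ NV={G,T} → {T} (+0)
site 5, node FS: F={T} ∪ S={G} → {G,T} (+1)
site 5, node FOS: FS={G,T} ∩ O={T} → {T} (+0)
site 5, node NV: N={C} ∩ V={C} → {C} (+0)
site 5, node FNOSV: FOS={T} ∪ NV={C} → {C,T} (+1)
site 6, node FS: F={T} ∪ S={A} → {A,T} (+1)
site 6, node FOS: FS={A,T} ∪ O={G} → {A,G,T} (+1)
site 6, node NV: N={G} ∪ V={T} → {G,T} (+1)
site 6, node FNOSV: FOS={A,G,T} ∩ NV={G,T} → {G,T} (+0)
per-site changes: [3, 2, 2, 2, 2, 2, 3]; total = 16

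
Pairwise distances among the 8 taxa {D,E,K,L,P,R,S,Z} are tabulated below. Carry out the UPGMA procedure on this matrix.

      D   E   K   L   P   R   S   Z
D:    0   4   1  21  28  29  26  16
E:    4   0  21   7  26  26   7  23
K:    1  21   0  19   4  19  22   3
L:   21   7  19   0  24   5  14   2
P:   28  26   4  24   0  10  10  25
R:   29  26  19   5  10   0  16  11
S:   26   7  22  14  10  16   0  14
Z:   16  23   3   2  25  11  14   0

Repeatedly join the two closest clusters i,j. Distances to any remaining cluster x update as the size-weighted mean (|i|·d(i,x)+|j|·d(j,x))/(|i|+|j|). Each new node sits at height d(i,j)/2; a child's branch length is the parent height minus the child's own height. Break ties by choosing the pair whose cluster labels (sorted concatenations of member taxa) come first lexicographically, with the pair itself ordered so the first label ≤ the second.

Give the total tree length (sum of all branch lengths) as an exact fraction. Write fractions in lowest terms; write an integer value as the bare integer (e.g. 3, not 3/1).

1. join D+K (d=1) ⇒ DK; edges |D|=1/2, |K|=1/2
  updated: d(DK,E)=25/2, d(DK,L)=20, d(DK,P)=16, d(DK,R)=24, d(DK,S)=24, d(DK,Z)=19/2
2. join L+Z (d=2) ⇒ LZ; edges |L|=1, |Z|=1
  updated: d(DK,LZ)=59/4, d(E,LZ)=15, d(LZ,P)=49/2, d(LZ,R)=8, d(LZ,S)=14
3. join E+S (d=7) ⇒ ES; edges |E|=7/2, |S|=7/2
  updated: d(DK,ES)=73/4, d(ES,LZ)=29/2, d(ES,P)=18, d(ES,R)=21
4. join LZ+R (d=8) ⇒ LRZ; edges |LZ|=3, |R|=4
  updated: d(DK,LRZ)=107/6, d(ES,LRZ)=50/3, d(LRZ,P)=59/3
5. join DK+P (d=16) ⇒ DKP; edges |DK|=15/2, |P|=8
  updated: d(DKP,ES)=109/6, d(DKP,LRZ)=166/9
6. join ES+LRZ (d=50/3) ⇒ ELRSZ; edges |ES|=29/6, |LRZ|=13/3
  updated: d(DKP,ELRSZ)=55/3
7. join DKP+ELRSZ (d=55/3) ⇒ DEKLPRSZ; edges |DKP|=7/6, |ELRSZ|=5/6
final tree: (((D:1/2,K:1/2):15/2,P:8):7/6,((E:7/2,S:7/2):29/6,((L:1,Z:1):3,R:4):13/3):5/6)
total length: 131/3

131/3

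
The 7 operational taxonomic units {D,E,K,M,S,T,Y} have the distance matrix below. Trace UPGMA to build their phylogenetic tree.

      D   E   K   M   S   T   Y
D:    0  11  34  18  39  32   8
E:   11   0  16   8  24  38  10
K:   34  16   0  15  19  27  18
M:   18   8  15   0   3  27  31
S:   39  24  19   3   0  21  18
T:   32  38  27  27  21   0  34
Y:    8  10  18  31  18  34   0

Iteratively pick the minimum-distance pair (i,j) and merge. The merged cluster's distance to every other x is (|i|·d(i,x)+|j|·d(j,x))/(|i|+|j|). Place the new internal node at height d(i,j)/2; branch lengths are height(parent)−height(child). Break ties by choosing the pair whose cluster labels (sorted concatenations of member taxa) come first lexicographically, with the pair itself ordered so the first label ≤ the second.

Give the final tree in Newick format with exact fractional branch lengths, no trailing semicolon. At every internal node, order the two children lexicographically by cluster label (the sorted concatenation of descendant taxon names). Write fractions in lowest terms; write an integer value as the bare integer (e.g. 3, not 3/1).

step 1: merge (M,S) at d=3; branch lengths M→3/2, S→3/2; new cluster MS
  updated: d(D,MS)=57/2, d(E,MS)=16, d(K,MS)=17, d(MS,T)=24, d(MS,Y)=49/2
step 2: merge (D,Y) at d=8; branch lengths D→4, Y→4; new cluster DY
  updated: d(DY,E)=21/2, d(DY,K)=26, d(DY,MS)=53/2, d(DY,T)=33
step 3: merge (DY,E) at d=21/2; branch lengths DY→5/4, E→21/4; new cluster DEY
  updated: d(DEY,K)=68/3, d(DEY,MS)=23, d(DEY,T)=104/3
step 4: merge (K,MS) at d=17; branch lengths K→17/2, MS→7; new cluster KMS
  updated: d(DEY,KMS)=206/9, d(KMS,T)=25
step 5: merge (DEY,KMS) at d=206/9; branch lengths DEY→223/36, KMS→53/18; new cluster DEKMSY
  updated: d(DEKMSY,T)=179/6
step 6: merge (DEKMSY,T) at d=179/6; branch lengths DEKMSY→125/36, T→179/12; new cluster DEKMSTY
final tree: ((((D:4,Y:4):5/4,E:21/4):223/36,(K:17/2,(M:3/2,S:3/2):7):53/18):125/36,T:179/12)
total length: 2179/36

((((D:4,Y:4):5/4,E:21/4):223/36,(K:17/2,(M:3/2,S:3/2):7):53/18):125/36,T:179/12)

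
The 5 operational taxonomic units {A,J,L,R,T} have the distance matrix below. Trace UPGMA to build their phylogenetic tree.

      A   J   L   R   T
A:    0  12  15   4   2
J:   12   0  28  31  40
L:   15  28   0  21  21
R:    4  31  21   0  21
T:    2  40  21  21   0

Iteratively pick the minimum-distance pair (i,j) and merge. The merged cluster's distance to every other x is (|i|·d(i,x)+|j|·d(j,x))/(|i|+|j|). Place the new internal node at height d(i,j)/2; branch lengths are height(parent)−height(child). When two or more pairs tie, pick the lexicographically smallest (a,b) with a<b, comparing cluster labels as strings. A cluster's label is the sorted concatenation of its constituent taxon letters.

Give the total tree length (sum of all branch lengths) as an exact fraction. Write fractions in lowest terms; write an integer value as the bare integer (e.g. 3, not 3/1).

1. join A+T (d=2) ⇒ AT; edges |A|=1, |T|=1
  updated: d(AT,J)=26, d(AT,L)=18, d(AT,R)=25/2
2. join AT+R (d=25/2) ⇒ ART; edges |AT|=21/4, |R|=25/4
  updated: d(ART,J)=83/3, d(ART,L)=19
3. join ART+L (d=19) ⇒ ALRT; edges |ART|=13/4, |L|=19/2
  updated: d(ALRT,J)=111/4
4. join ALRT+J (d=111/4) ⇒ AJLRT; edges |ALRT|=35/8, |J|=111/8
final tree: ((((A:1,T:1):21/4,R:25/4):13/4,L:19/2):35/8,J:111/8)
total length: 89/2

89/2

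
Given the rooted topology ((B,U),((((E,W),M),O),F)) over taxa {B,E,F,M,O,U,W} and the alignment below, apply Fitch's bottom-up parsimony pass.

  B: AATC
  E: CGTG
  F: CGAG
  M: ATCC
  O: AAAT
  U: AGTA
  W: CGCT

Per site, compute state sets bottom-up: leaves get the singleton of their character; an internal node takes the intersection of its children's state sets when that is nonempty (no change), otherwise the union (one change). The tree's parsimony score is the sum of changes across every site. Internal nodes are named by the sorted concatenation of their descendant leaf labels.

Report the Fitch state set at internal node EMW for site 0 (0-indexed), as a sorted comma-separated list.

A,C

[col 0] BU: children B:{A}, U:{A} ∩→ {A}; cost 0
[col 0] EW: children E:{C}, W:{C} ∩→ {C}; cost 0
[col 0] EMW: children EW:{C}, M:{A} ∪→ {A,C}; cost 1
[col 0] EMOW: children EMW:{A,C}, O:{A} ∩→ {A}; cost 0
[col 0] EFMOW: children EMOW:{A}, F:{C} ∪→ {A,C}; cost 1
[col 0] BEFMOUW: children BU:{A}, EFMOW:{A,C} ∩→ {A}; cost 0
[col 1] BU: children B:{A}, U:{G} ∪→ {A,G}; cost 1
[col 1] EW: children E:{G}, W:{G} ∩→ {G}; cost 0
[col 1] EMW: children EW:{G}, M:{T} ∪→ {G,T}; cost 1
[col 1] EMOW: children EMW:{G,T}, O:{A} ∪→ {A,G,T}; cost 1
[col 1] EFMOW: children EMOW:{A,G,T}, F:{G} ∩→ {G}; cost 0
[col 1] BEFMOUW: children BU:{A,G}, EFMOW:{G} ∩→ {G}; cost 0
[col 2] BU: children B:{T}, U:{T} ∩→ {T}; cost 0
[col 2] EW: children E:{T}, W:{C} ∪→ {C,T}; cost 1
[col 2] EMW: children EW:{C,T}, M:{C} ∩→ {C}; cost 0
[col 2] EMOW: children EMW:{C}, O:{A} ∪→ {A,C}; cost 1
[col 2] EFMOW: children EMOW:{A,C}, F:{A} ∩→ {A}; cost 0
[col 2] BEFMOUW: children BU:{T}, EFMOW:{A} ∪→ {A,T}; cost 1
[col 3] BU: children B:{C}, U:{A} ∪→ {A,C}; cost 1
[col 3] EW: children E:{G}, W:{T} ∪→ {G,T}; cost 1
[col 3] EMW: children EW:{G,T}, M:{C} ∪→ {C,G,T}; cost 1
[col 3] EMOW: children EMW:{C,G,T}, O:{T} ∩→ {T}; cost 0
[col 3] EFMOW: children EMOW:{T}, F:{G} ∪→ {G,T}; cost 1
[col 3] BEFMOUW: children BU:{A,C}, EFMOW:{G,T} ∪→ {A,C,G,T}; cost 1
per-site changes: [2, 3, 3, 5]; total = 13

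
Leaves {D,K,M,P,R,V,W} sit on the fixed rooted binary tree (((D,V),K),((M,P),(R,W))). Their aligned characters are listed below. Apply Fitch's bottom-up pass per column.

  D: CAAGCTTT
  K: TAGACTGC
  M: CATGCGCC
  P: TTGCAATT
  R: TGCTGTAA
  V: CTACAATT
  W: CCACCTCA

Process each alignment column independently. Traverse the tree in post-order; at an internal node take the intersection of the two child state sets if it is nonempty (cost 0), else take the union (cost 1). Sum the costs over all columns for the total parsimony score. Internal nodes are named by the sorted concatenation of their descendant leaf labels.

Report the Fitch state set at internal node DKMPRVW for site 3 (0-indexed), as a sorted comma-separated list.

site 0, node DV: D={C} ∩ V={C} → {C} (+0)
site 0, node DKV: DV={C} ∪ K={T} → {C,T} (+1)
site 0, node MP: M={C} ∪ P={T} → {C,T} (+1)
site 0, node RW: R={T} ∪ W={C} → {C,T} (+1)
site 0, node MPRW: MP={C,T} ∩ RW={C,T} → {C,T} (+0)
site 0, node DKMPRVW: DKV={C,T} ∩ MPRW={C,T} → {C,T} (+0)
site 1, node DV: D={A} ∪ V={T} → {A,T} (+1)
site 1, node DKV: DV={A,T} ∩ K={A} → {A} (+0)
site 1, node MP: M={A} ∪ P={T} → {A,T} (+1)
site 1, node RW: R={G} ∪ W={C} → {C,G} (+1)
site 1, node MPRW: MP={A,T} ∪ RW={C,G} → {A,C,G,T} (+1)
site 1, node DKMPRVW: DKV={A} ∩ MPRW={A,C,G,T} → {A} (+0)
site 2, node DV: D={A} ∩ V={A} → {A} (+0)
site 2, node DKV: DV={A} ∪ K={G} → {A,G} (+1)
site 2, node MP: M={T} ∪ P={G} → {G,T} (+1)
site 2, node RW: R={C} ∪ W={A} → {A,C} (+1)
site 2, node MPRW: MP={G,T} ∪ RW={A,C} → {A,C,G,T} (+1)
site 2, node DKMPRVW: DKV={A,G} ∩ MPRW={A,C,G,T} → {A,G} (+0)
site 3, node DV: D={G} ∪ V={C} → {C,G} (+1)
site 3, node DKV: DV={C,G} ∪ K={A} → {A,C,G} (+1)
site 3, node MP: M={G} ∪ P={C} → {C,G} (+1)
site 3, node RW: R={T} ∪ W={C} → {C,T} (+1)
site 3, node MPRW: MP={C,G} ∩ RW={C,T} → {C} (+0)
site 3, node DKMPRVW: DKV={A,C,G} ∩ MPRW={C} → {C} (+0)
site 4, node DV: D={C} ∪ V={A} → {A,C} (+1)
site 4, node DKV: DV={A,C} ∩ K={C} → {C} (+0)
site 4, node MP: M={C} ∪ P={A} → {A,C} (+1)
site 4, node RW: R={G} ∪ W={C} → {C,G} (+1)
site 4, node MPRW: MP={A,C} ∩ RW={C,G} → {C} (+0)
site 4, node DKMPRVW: DKV={C} ∩ MPRW={C} → {C} (+0)
site 5, node DV: D={T} ∪ V={A} → {A,T} (+1)
site 5, node DKV: DV={A,T} ∩ K={T} → {T} (+0)
site 5, node MP: M={G} ∪ P={A} → {A,G} (+1)
site 5, node RW: R={T} ∩ W={T} → {T} (+0)
site 5, node MPRW: MP={A,G} ∪ RW={T} → {A,G,T} (+1)
site 5, node DKMPRVW: DKV={T} ∩ MPRW={A,G,T} → {T} (+0)
site 6, node DV: D={T} ∩ V={T} → {T} (+0)
site 6, node DKV: DV={T} ∪ K={G} → {G,T} (+1)
site 6, node MP: M={C} ∪ P={T} → {C,T} (+1)
site 6, node RW: R={A} ∪ W={C} → {A,C} (+1)
site 6, node MPRW: MP={C,T} ∩ RW={A,C} → {C} (+0)
site 6, node DKMPRVW: DKV={G,T} ∪ MPRW={C} → {C,G,T} (+1)
site 7, node DV: D={T} ∩ V={T} → {T} (+0)
site 7, node DKV: DV={T} ∪ K={C} → {C,T} (+1)
site 7, node MP: M={C} ∪ P={T} → {C,T} (+1)
site 7, node RW: R={A} ∩ W={A} → {A} (+0)
site 7, node MPRW: MP={C,T} ∪ RW={A} → {A,C,T} (+1)
site 7, node DKMPRVW: DKV={C,T} ∩ MPRW={A,C,T} → {C,T} (+0)
per-site changes: [3, 4, 4, 4, 3, 3, 4, 3]; total = 28

C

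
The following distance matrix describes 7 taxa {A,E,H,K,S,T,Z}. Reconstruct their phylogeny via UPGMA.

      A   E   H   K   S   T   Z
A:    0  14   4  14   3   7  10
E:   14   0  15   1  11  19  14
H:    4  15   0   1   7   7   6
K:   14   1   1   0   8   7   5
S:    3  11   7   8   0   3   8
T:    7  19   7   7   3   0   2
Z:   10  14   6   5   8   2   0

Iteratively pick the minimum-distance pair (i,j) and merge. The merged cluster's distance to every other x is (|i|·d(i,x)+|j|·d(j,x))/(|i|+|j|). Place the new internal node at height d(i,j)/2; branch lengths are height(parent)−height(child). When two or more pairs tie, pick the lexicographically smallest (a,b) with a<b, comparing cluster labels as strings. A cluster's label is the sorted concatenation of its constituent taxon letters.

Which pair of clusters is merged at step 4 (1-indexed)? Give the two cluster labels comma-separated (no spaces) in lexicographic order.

AS,H

step 1: merge (E,K) at d=1; branch lengths E→1/2, K→1/2; new cluster EK
  updated: d(A,EK)=14, d(EK,H)=8, d(EK,S)=19/2, d(EK,T)=13, d(EK,Z)=19/2
step 2: merge (T,Z) at d=2; branch lengths T→1, Z→1; new cluster TZ
  updated: d(A,TZ)=17/2, d(EK,TZ)=45/4, d(H,TZ)=13/2, d(S,TZ)=11/2
step 3: merge (A,S) at d=3; branch lengths A→3/2, S→3/2; new cluster AS
  updated: d(AS,EK)=47/4, d(AS,H)=11/2, d(AS,TZ)=7
step 4: merge (AS,H) at d=11/2; branch lengths AS→5/4, H→11/4; new cluster AHS
  updated: d(AHS,EK)=21/2, d(AHS,TZ)=41/6
step 5: merge (AHS,TZ) at d=41/6; branch lengths AHS→2/3, TZ→29/12; new cluster AHSTZ
  updated: d(AHSTZ,EK)=54/5
step 6: merge (AHSTZ,EK) at d=54/5; branch lengths AHSTZ→119/60, EK→49/10; new cluster AEHKSTZ
final tree: ((((A:3/2,S:3/2):5/4,H:11/4):2/3,(T:1,Z:1):29/12):119/60,(E:1/2,K:1/2):49/10)
total length: 599/30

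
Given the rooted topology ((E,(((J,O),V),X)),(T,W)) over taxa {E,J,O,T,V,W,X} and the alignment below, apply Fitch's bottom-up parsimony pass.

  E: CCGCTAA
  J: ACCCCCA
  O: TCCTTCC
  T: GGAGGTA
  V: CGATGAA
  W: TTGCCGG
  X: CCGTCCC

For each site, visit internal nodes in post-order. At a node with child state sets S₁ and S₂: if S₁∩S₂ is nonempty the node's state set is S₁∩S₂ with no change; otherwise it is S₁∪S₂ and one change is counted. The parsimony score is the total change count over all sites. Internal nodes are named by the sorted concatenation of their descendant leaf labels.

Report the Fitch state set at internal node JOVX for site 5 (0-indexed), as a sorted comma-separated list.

C

[col 0] JO: children J:{A}, O:{T} ∪→ {A,T}; cost 1
[col 0] JOV: children JO:{A,T}, V:{C} ∪→ {A,C,T}; cost 1
[col 0] JOVX: children JOV:{A,C,T}, X:{C} ∩→ {C}; cost 0
[col 0] EJOVX: children E:{C}, JOVX:{C} ∩→ {C}; cost 0
[col 0] TW: children T:{G}, W:{T} ∪→ {G,T}; cost 1
[col 0] EJOTVWX: children EJOVX:{C}, TW:{G,T} ∪→ {C,G,T}; cost 1
[col 1] JO: children J:{C}, O:{C} ∩→ {C}; cost 0
[col 1] JOV: children JO:{C}, V:{G} ∪→ {C,G}; cost 1
[col 1] JOVX: children JOV:{C,G}, X:{C} ∩→ {C}; cost 0
[col 1] EJOVX: children E:{C}, JOVX:{C} ∩→ {C}; cost 0
[col 1] TW: children T:{G}, W:{T} ∪→ {G,T}; cost 1
[col 1] EJOTVWX: children EJOVX:{C}, TW:{G,T} ∪→ {C,G,T}; cost 1
[col 2] JO: children J:{C}, O:{C} ∩→ {C}; cost 0
[col 2] JOV: children JO:{C}, V:{A} ∪→ {A,C}; cost 1
[col 2] JOVX: children JOV:{A,C}, X:{G} ∪→ {A,C,G}; cost 1
[col 2] EJOVX: children E:{G}, JOVX:{A,C,G} ∩→ {G}; cost 0
[col 2] TW: children T:{A}, W:{G} ∪→ {A,G}; cost 1
[col 2] EJOTVWX: children EJOVX:{G}, TW:{A,G} ∩→ {G}; cost 0
[col 3] JO: children J:{C}, O:{T} ∪→ {C,T}; cost 1
[col 3] JOV: children JO:{C,T}, V:{T} ∩→ {T}; cost 0
[col 3] JOVX: children JOV:{T}, X:{T} ∩→ {T}; cost 0
[col 3] EJOVX: children E:{C}, JOVX:{T} ∪→ {C,T}; cost 1
[col 3] TW: children T:{G}, W:{C} ∪→ {C,G}; cost 1
[col 3] EJOTVWX: children EJOVX:{C,T}, TW:{C,G} ∩→ {C}; cost 0
[col 4] JO: children J:{C}, O:{T} ∪→ {C,T}; cost 1
[col 4] JOV: children JO:{C,T}, V:{G} ∪→ {C,G,T}; cost 1
[col 4] JOVX: children JOV:{C,G,T}, X:{C} ∩→ {C}; cost 0
[col 4] EJOVX: children E:{T}, JOVX:{C} ∪→ {C,T}; cost 1
[col 4] TW: children T:{G}, W:{C} ∪→ {C,G}; cost 1
[col 4] EJOTVWX: children EJOVX:{C,T}, TW:{C,G} ∩→ {C}; cost 0
[col 5] JO: children J:{C}, O:{C} ∩→ {C}; cost 0
[col 5] JOV: children JO:{C}, V:{A} ∪→ {A,C}; cost 1
[col 5] JOVX: children JOV:{A,C}, X:{C} ∩→ {C}; cost 0
[col 5] EJOVX: children E:{A}, JOVX:{C} ∪→ {A,C}; cost 1
[col 5] TW: children T:{T}, W:{G} ∪→ {G,T}; cost 1
[col 5] EJOTVWX: children EJOVX:{A,C}, TW:{G,T} ∪→ {A,C,G,T}; cost 1
[col 6] JO: children J:{A}, O:{C} ∪→ {A,C}; cost 1
[col 6] JOV: children JO:{A,C}, V:{A} ∩→ {A}; cost 0
[col 6] JOVX: children JOV:{A}, X:{C} ∪→ {A,C}; cost 1
[col 6] EJOVX: children E:{A}, JOVX:{A,C} ∩→ {A}; cost 0
[col 6] TW: children T:{A}, W:{G} ∪→ {A,G}; cost 1
[col 6] EJOTVWX: children EJOVX:{A}, TW:{A,G} ∩→ {A}; cost 0
per-site changes: [4, 3, 3, 3, 4, 4, 3]; total = 24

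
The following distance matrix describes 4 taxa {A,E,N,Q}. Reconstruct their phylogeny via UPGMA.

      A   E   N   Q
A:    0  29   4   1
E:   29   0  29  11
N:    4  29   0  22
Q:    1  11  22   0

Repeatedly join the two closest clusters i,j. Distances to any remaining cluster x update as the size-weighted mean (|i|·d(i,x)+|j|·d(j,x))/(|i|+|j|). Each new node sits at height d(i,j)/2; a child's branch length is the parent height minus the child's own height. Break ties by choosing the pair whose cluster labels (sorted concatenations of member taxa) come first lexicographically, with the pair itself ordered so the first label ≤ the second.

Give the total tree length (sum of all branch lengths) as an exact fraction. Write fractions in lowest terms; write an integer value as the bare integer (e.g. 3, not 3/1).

30

iteration 1: select A,Q (d=1); attach at lengths (1/2, 1/2); label the merged cluster AQ
  updated: d(AQ,E)=20, d(AQ,N)=13
iteration 2: select AQ,N (d=13); attach at lengths (6, 13/2); label the merged cluster ANQ
  updated: d(ANQ,E)=23
iteration 3: select ANQ,E (d=23); attach at lengths (5, 23/2); label the merged cluster AENQ
final tree: (((A:1/2,Q:1/2):6,N:13/2):5,E:23/2)
total length: 30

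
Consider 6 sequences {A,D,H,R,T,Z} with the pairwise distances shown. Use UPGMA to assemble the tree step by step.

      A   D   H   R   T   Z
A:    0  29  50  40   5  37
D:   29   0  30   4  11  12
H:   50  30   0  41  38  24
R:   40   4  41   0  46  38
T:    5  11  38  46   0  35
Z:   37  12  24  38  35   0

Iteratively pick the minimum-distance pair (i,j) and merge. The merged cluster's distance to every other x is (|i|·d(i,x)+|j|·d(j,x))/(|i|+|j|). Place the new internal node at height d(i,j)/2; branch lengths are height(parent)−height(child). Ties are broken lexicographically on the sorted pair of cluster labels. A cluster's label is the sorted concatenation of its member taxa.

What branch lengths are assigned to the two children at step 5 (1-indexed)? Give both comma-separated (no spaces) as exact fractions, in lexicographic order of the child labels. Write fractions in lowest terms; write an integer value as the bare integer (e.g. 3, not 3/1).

123/8,11/4

iteration 1: select D,R (d=4); attach at lengths (2, 2); label the merged cluster DR
  updated: d(A,DR)=69/2, d(DR,H)=71/2, d(DR,T)=57/2, d(DR,Z)=25
iteration 2: select A,T (d=5); attach at lengths (5/2, 5/2); label the merged cluster AT
  updated: d(AT,DR)=63/2, d(AT,H)=44, d(AT,Z)=36
iteration 3: select H,Z (d=24); attach at lengths (12, 12); label the merged cluster HZ
  updated: d(AT,HZ)=40, d(DR,HZ)=121/4
iteration 4: select DR,HZ (d=121/4); attach at lengths (105/8, 25/8); label the merged cluster DHRZ
  updated: d(AT,DHRZ)=143/4
iteration 5: select AT,DHRZ (d=143/4); attach at lengths (123/8, 11/4); label the merged cluster ADHRTZ
final tree: ((A:5/2,T:5/2):123/8,((D:2,R:2):105/8,(H:12,Z:12):25/8):11/4)
total length: 539/8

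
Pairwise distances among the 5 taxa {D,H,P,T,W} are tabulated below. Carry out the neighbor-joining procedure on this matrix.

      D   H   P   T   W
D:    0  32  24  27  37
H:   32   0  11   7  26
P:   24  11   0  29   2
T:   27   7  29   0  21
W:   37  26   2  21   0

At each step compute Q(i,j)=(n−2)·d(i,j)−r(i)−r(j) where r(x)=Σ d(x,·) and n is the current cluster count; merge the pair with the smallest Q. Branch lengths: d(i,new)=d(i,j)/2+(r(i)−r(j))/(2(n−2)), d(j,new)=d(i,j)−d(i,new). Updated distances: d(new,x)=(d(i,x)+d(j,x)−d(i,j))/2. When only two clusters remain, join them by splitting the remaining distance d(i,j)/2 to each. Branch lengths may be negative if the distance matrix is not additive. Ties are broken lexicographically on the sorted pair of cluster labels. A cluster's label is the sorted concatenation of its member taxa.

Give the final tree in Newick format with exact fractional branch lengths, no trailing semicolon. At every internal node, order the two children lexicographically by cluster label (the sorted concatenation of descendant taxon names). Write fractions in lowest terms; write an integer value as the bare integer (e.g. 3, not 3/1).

iteration 1: select P,W (d=2, Q=-146); attach at lengths (-7/3, 13/3); label the merged cluster PW
  updated: d(D,PW)=59/2, d(H,PW)=35/2, d(PW,T)=24
iteration 2: select D,PW (d=59/2, Q=-201/2); attach at lengths (153/8, 83/8); label the merged cluster DPW
  updated: d(DPW,H)=10, d(DPW,T)=43/4
iteration 3: select DPW,H (d=10, Q=-111/4); attach at lengths (55/8, 25/8); label the merged cluster DHPW
  updated: d(DHPW,T)=31/8
iteration 4: select DHPW,T (d=31/8); attach at lengths (31/16, 31/16); label the merged cluster DHPTW
final tree: (((D:153/8,(P:-7/3,W:13/3):83/8):55/8,H:25/8):31/16,T:31/16)
total length: 363/8

(((D:153/8,(P:-7/3,W:13/3):83/8):55/8,H:25/8):31/16,T:31/16)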